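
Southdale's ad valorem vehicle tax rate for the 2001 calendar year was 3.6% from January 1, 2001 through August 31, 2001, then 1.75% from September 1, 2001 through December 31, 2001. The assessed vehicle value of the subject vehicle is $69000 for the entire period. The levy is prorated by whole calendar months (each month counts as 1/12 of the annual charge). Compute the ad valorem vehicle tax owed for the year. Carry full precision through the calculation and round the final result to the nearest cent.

$2058.50

January 1 – August 31, 2001: 8 months at 3.6% → $69000 × 3.6% × 8/12 = $1656.0000
September 1 – December 31, 2001: 4 months at 1.75% → $69000 × 1.75% × 4/12 = $402.5000
Total = $2058.5000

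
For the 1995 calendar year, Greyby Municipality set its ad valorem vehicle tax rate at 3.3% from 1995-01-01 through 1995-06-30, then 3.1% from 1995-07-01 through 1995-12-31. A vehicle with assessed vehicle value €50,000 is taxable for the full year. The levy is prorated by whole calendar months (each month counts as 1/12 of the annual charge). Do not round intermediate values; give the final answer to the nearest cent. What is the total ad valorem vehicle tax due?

1995-01-01 to 1995-06-30: 6 months at 3.3% → €50,000 × 3.3% × 6/12 = €825.0000
1995-07-01 to 1995-12-31: 6 months at 3.1% → €50,000 × 3.1% × 6/12 = €775.0000
Total = €1,600.0000

€1,600.00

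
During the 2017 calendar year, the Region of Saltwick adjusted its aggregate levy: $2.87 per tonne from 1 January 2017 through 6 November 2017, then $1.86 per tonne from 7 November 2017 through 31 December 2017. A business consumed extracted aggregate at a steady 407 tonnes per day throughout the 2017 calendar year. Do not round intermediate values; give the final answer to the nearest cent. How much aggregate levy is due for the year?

1 January – 6 November 2017: 310 days × 407 tonnes/day = 126,170 tonnes at $2.87/tonne → $362107.90
7 November – 31 December 2017: 55 days × 407 tonnes/day = 22,385 tonnes at $1.86/tonne → $41636.10

$403744.00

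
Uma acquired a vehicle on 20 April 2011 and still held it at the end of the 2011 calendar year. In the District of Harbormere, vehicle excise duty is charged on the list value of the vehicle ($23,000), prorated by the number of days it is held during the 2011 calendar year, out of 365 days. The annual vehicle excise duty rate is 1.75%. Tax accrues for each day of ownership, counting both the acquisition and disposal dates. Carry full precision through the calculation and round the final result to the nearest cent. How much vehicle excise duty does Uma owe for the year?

$282.30

Days held (20 April – 31 December 2011): 256 out of 365
Tax = $23,000 × 1.75% × 256/365 = $282.3014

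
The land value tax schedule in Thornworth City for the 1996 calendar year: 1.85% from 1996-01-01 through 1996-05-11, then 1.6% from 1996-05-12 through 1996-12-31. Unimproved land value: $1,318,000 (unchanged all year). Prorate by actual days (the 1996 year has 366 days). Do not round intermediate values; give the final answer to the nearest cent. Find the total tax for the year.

1996-01-01 to 1996-05-11: 132 days at 1.85% → $1,318,000 × 1.85% × 132/366 = $8,793.8689
1996-05-12 to 1996-12-31: 234 days at 1.6% → $1,318,000 × 1.6% × 234/366 = $13,482.4918
Total = $22,276.3607

$22,276.36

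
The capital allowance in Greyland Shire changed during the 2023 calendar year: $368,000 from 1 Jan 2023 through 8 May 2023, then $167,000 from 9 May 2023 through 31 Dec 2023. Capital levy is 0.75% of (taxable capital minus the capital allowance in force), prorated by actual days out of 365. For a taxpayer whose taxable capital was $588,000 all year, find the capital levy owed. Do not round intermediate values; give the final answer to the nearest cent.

1 Jan – 8 May 2023: 128 days, exemption $368,000 → ($588,000 − $368,000) × 0.75% × 128/365 = $578.6301
9 May – 31 Dec 2023: 237 days, exemption $167,000 → ($588,000 − $167,000) × 0.75% × 237/365 = $2,050.2123
Total = $2,628.8425

$2,628.84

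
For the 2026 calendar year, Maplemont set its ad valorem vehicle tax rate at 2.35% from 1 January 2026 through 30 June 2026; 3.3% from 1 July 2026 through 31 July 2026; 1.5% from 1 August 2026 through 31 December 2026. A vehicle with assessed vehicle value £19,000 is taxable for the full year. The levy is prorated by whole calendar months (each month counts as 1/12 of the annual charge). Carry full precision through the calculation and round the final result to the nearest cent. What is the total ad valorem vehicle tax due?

£394.25

1 January – 30 June 2026: 6 months at 2.35% → £19,000 × 2.35% × 6/12 = £223.2500
1 July – 31 July 2026: 1 month at 3.3% → £19,000 × 3.3% × 1/12 = £52.2500
1 August – 31 December 2026: 5 months at 1.5% → £19,000 × 1.5% × 5/12 = £118.7500
Total = £394.2500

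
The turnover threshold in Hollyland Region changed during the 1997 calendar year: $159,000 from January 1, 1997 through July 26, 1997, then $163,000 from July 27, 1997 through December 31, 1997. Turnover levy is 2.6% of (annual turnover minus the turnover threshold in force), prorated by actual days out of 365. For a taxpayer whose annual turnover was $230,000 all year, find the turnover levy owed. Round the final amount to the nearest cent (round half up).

January 1 – July 26, 1997: 207 days, exemption $159,000 → ($230,000 − $159,000) × 2.6% × 207/365 = $1,046.9096
July 27 – December 31, 1997: 158 days, exemption $163,000 → ($230,000 − $163,000) × 2.6% × 158/365 = $754.0712
Total = $1,800.9808

$1,800.98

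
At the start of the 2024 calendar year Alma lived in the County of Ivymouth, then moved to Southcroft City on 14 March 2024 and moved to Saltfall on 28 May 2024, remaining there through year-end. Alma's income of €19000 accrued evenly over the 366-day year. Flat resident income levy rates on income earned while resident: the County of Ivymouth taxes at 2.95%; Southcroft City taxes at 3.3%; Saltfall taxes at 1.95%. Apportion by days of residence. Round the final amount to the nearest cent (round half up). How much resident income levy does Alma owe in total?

The County of Ivymouth, 1 January – 13 March 2024: 73 days → €19000 × 2.95% × 73/366 = €111.7937
Southcroft City, 14 March – 27 May 2024: 75 days → €19000 × 3.3% × 75/366 = €128.4836
Saltfall, 28 May – 31 December 2024: 218 days → €19000 × 1.95% × 218/366 = €220.6803
Total = €460.9577

€460.96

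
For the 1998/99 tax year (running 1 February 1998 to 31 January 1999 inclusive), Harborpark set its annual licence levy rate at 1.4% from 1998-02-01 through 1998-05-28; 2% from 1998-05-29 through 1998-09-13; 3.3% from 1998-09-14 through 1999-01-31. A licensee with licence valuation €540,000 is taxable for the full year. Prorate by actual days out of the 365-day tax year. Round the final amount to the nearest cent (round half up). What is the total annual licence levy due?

1998-02-01 to 1998-05-28: 117 days at 1.4% → €540,000 × 1.4% × 117/365 = €2,423.3425
1998-05-29 to 1998-09-13: 108 days at 2% → €540,000 × 2% × 108/365 = €3,195.6164
1998-09-14 to 1999-01-31: 140 days at 3.3% → €540,000 × 3.3% × 140/365 = €6,835.0685
Total = €12,454.0274

€12,454.03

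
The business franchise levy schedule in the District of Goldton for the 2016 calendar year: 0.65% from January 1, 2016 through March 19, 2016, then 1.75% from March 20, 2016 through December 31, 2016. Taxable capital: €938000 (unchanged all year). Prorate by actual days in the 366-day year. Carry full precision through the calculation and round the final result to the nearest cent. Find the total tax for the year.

January 1 – March 19, 2016: 79 days at 0.65% → €938000 × 0.65% × 79/366 = €1316.0191
March 20 – December 31, 2016: 287 days at 1.75% → €938000 × 1.75% × 287/366 = €12871.8716
Total = €14187.8907

€14187.89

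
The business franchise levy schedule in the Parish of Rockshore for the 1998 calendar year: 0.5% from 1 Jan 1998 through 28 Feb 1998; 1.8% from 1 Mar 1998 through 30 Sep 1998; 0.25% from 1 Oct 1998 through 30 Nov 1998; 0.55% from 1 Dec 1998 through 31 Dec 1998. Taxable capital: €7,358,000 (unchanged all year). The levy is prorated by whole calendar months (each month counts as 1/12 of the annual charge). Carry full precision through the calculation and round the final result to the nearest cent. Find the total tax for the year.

€89,828.92

1 Jan – 28 Feb 1998: 2 months at 0.5% → €7,358,000 × 0.5% × 2/12 = €6,131.6667
1 Mar – 30 Sep 1998: 7 months at 1.8% → €7,358,000 × 1.8% × 7/12 = €77,259.0000
1 Oct – 30 Nov 1998: 2 months at 0.25% → €7,358,000 × 0.25% × 2/12 = €3,065.8333
1 Dec – 31 Dec 1998: 1 month at 0.55% → €7,358,000 × 0.55% × 1/12 = €3,372.4167
Total = €89,828.9167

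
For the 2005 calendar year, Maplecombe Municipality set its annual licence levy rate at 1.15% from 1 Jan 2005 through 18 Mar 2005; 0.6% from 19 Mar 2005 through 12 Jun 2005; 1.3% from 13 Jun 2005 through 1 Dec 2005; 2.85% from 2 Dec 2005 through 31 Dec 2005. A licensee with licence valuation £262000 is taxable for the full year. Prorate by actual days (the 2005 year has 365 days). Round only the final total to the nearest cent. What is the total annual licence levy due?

1 Jan – 18 Mar 2005: 77 days at 1.15% → £262000 × 1.15% × 77/365 = £635.6192
19 Mar – 12 Jun 2005: 86 days at 0.6% → £262000 × 0.6% × 86/365 = £370.3890
13 Jun – 1 Dec 2005: 172 days at 1.3% → £262000 × 1.3% × 172/365 = £1605.0192
2 Dec – 31 Dec 2005: 30 days at 2.85% → £262000 × 2.85% × 30/365 = £613.7260
Total = £3224.7534

£3224.75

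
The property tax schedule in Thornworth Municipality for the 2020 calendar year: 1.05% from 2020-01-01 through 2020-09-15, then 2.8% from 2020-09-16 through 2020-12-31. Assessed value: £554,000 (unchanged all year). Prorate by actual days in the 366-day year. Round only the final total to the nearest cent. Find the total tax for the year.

2020-01-01 to 2020-09-15: 259 days at 1.05% → £554,000 × 1.05% × 259/366 = £4,116.4016
2020-09-16 to 2020-12-31: 107 days at 2.8% → £554,000 × 2.8% × 107/366 = £4,534.9290
Total = £8,651.3306

£8,651.33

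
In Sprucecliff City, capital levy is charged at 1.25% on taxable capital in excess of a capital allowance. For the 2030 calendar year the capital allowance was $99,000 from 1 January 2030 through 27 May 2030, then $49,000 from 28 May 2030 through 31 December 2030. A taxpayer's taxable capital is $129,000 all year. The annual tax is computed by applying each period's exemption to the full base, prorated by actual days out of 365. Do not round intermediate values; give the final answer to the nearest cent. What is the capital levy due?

$748.29

1 January – 27 May 2030: 147 days, exemption $99,000 → ($129,000 − $99,000) × 1.25% × 147/365 = $151.0274
28 May – 31 December 2030: 218 days, exemption $49,000 → ($129,000 − $49,000) × 1.25% × 218/365 = $597.2603
Total = $748.2877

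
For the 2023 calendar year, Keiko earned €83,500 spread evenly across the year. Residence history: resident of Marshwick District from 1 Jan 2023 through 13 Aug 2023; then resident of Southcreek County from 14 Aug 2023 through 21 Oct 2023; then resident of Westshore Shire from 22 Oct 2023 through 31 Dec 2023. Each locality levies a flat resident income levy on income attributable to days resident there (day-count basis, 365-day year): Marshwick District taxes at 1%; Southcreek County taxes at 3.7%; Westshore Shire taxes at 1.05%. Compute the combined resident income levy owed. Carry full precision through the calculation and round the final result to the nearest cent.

€1,269.31

Marshwick District, 1 Jan – 13 Aug 2023: 225 days → €83,500 × 1% × 225/365 = €514.7260
Southcreek County, 14 Aug – 21 Oct 2023: 69 days → €83,500 × 3.7% × 69/365 = €584.0425
Westshore Shire, 22 Oct – 31 Dec 2023: 71 days → €83,500 × 1.05% × 71/365 = €170.5459
Total = €1,269.3144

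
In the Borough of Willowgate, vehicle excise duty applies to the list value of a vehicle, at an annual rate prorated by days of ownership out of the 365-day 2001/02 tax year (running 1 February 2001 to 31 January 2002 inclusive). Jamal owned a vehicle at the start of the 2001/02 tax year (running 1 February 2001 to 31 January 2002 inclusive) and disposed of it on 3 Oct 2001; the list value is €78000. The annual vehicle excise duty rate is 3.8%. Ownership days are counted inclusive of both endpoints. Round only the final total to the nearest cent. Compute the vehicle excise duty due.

Days held (1 Feb – 3 Oct 2001): 245 out of 365
Tax = €78000 × 3.8% × 245/365 = €1989.5342

€1989.53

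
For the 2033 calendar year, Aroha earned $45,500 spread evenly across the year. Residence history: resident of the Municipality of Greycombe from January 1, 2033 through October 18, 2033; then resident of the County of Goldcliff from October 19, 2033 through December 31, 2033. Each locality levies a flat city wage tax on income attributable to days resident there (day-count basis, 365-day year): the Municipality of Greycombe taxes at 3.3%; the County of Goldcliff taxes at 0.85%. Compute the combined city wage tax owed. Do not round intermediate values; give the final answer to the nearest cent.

$1,275.50

The Municipality of Greycombe, January 1 – October 18, 2033: 291 days → $45,500 × 3.3% × 291/365 = $1,197.0863
The County of Goldcliff, October 19 – December 31, 2033: 74 days → $45,500 × 0.85% × 74/365 = $78.4096
Total = $1,275.4959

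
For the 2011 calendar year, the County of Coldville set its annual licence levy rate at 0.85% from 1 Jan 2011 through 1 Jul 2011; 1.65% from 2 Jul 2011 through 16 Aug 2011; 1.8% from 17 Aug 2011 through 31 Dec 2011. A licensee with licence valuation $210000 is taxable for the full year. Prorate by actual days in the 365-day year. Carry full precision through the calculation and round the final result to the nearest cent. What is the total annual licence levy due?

$2745.53

1 Jan – 1 Jul 2011: 182 days at 0.85% → $210000 × 0.85% × 182/365 = $890.0548
2 Jul – 16 Aug 2011: 46 days at 1.65% → $210000 × 1.65% × 46/365 = $436.6849
17 Aug – 31 Dec 2011: 137 days at 1.8% → $210000 × 1.8% × 137/365 = $1418.7945
Total = $2745.5342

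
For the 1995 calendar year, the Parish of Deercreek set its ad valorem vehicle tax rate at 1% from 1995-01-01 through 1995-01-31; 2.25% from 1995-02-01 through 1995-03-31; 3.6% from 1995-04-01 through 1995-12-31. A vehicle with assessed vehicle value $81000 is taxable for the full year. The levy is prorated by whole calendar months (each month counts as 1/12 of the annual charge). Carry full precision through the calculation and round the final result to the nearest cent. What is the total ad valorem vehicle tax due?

1995-01-01 to 1995-01-31: 1 month at 1% → $81000 × 1% × 1/12 = $67.5000
1995-02-01 to 1995-03-31: 2 months at 2.25% → $81000 × 2.25% × 2/12 = $303.7500
1995-04-01 to 1995-12-31: 9 months at 3.6% → $81000 × 3.6% × 9/12 = $2187.0000
Total = $2558.2500

$2558.25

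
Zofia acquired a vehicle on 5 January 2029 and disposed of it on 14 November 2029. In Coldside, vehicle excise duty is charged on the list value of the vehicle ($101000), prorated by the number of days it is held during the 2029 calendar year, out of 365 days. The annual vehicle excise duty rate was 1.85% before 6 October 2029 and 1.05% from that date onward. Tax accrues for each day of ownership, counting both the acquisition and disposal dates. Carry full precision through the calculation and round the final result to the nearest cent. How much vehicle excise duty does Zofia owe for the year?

5 January – 5 October 2029: 274 days at 1.85% → $101000 × 1.85% × 274/365 = $1402.6548
6 October – 14 November 2029: 40 days at 1.05% → $101000 × 1.05% × 40/365 = $116.2192
Total = $1518.8740

$1518.87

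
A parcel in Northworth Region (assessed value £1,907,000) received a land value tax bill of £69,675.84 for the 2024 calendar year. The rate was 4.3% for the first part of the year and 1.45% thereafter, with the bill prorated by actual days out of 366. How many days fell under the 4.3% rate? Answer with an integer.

Let d = days at the first rate; then 366 − d days at the second rate.
£1,907,000 × [4.3%·d + 1.45%·(366−d)] / 366 = £69,675.84
Solving gives d = 283, so the new rate took effect on October 10, 2024.

283 days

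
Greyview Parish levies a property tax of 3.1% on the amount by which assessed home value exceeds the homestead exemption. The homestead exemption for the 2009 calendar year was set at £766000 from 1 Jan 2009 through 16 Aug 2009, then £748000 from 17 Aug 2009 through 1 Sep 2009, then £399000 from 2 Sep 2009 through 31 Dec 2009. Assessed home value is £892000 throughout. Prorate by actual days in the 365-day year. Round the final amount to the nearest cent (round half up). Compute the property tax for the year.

£7702.01

1 Jan – 16 Aug 2009: 228 days, exemption £766000 → (£892000 − £766000) × 3.1% × 228/365 = £2439.9123
17 Aug – 1 Sep 2009: 16 days, exemption £748000 → (£892000 − £748000) × 3.1% × 16/365 = £195.6822
2 Sep – 31 Dec 2009: 121 days, exemption £399000 → (£892000 − £399000) × 3.1% × 121/365 = £5066.4192
Total = £7702.0137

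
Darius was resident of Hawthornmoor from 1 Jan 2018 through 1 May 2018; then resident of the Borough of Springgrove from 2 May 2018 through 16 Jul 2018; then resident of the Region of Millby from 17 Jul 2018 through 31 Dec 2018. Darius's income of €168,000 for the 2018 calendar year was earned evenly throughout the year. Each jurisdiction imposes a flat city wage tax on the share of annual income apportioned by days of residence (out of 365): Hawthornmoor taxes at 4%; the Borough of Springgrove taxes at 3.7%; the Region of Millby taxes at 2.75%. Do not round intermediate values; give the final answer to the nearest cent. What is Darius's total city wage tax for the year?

Hawthornmoor, 1 Jan – 1 May 2018: 121 days → €168,000 × 4% × 121/365 = €2,227.7260
The Borough of Springgrove, 2 May – 16 Jul 2018: 76 days → €168,000 × 3.7% × 76/365 = €1,294.2904
The Region of Millby, 17 Jul – 31 Dec 2018: 168 days → €168,000 × 2.75% × 168/365 = €2,126.4658
Total = €5,648.4822

€5,648.48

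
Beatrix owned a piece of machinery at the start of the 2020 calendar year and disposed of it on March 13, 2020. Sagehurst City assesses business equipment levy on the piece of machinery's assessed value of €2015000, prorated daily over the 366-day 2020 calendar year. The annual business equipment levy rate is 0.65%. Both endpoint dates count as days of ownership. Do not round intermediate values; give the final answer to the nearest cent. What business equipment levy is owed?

Days held (January 1 – March 13, 2020): 73 out of 366
Tax = €2015000 × 0.65% × 73/366 = €2612.3429

€2612.34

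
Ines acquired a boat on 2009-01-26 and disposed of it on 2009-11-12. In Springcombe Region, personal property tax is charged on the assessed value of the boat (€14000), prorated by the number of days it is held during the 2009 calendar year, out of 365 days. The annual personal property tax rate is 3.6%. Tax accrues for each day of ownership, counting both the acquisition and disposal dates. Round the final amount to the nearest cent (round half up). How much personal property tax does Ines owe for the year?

Days held (2009-01-26 to 2009-11-12): 291 out of 365
Tax = €14000 × 3.6% × 291/365 = €401.8192

€401.82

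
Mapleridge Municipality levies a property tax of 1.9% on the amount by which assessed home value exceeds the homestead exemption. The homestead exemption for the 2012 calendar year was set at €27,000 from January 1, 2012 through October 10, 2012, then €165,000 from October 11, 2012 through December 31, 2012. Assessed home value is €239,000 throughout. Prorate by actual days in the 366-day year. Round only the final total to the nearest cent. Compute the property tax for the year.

January 1 – October 10, 2012: 284 days, exemption €27,000 → (€239,000 − €27,000) × 1.9% × 284/366 = €3,125.5519
October 11 – December 31, 2012: 82 days, exemption €165,000 → (€239,000 − €165,000) × 1.9% × 82/366 = €315.0055
Total = €3,440.5574

€3,440.56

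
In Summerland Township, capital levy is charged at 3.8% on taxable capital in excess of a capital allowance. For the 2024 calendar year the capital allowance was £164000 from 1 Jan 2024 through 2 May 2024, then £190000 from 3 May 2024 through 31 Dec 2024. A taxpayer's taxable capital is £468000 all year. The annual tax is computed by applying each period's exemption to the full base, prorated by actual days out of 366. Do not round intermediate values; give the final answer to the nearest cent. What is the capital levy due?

£10896.03

1 Jan – 2 May 2024: 123 days, exemption £164000 → (£468000 − £164000) × 3.8% × 123/366 = £3882.2295
3 May – 31 Dec 2024: 243 days, exemption £190000 → (£468000 − £190000) × 3.8% × 243/366 = £7013.8033
Total = £10896.0328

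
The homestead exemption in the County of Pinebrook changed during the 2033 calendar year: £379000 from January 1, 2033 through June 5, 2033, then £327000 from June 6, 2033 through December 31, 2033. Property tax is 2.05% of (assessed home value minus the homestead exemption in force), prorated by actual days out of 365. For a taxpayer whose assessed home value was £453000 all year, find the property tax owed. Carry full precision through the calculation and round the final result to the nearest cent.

January 1 – June 5, 2033: 156 days, exemption £379000 → (£453000 − £379000) × 2.05% × 156/365 = £648.3616
June 6 – December 31, 2033: 209 days, exemption £327000 → (£453000 − £327000) × 2.05% × 209/365 = £1479.0329
Total = £2127.3945

£2127.39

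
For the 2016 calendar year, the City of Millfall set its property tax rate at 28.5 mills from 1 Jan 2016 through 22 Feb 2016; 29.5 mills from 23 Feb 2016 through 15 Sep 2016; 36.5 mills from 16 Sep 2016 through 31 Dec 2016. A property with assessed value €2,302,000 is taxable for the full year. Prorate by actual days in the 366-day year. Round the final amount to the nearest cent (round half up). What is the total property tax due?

1 Jan – 22 Feb 2016: 53 days at 28.5 mills → €2,302,000 × 2.85% × 53/366 = €9,500.4672
23 Feb – 15 Sep 2016: 206 days at 29.5 mills → €2,302,000 × 2.95% × 206/366 = €38,222.0055
16 Sep – 31 Dec 2016: 107 days at 36.5 mills → €2,302,000 × 3.65% × 107/366 = €24,564.1011
Total = €72,286.5738

€72,286.57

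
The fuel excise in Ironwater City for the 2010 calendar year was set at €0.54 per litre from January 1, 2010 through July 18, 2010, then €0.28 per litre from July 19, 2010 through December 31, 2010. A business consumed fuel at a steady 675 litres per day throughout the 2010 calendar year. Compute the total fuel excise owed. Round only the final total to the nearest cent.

€103909.50

January 1 – July 18, 2010: 199 days × 675 litres/day = 134,325 litres at €0.54/litre → €72535.50
July 19 – December 31, 2010: 166 days × 675 litres/day = 112,050 litres at €0.28/litre → €31374.00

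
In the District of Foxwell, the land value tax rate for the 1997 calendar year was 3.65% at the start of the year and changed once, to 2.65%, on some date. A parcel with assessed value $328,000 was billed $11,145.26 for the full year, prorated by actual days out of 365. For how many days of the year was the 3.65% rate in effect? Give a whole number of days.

273 days

Let d = days at the first rate; then 365 − d days at the second rate.
$328,000 × [3.65%·d + 2.65%·(365−d)] / 365 = $11,145.26
Solving gives d = 273, so the new rate took effect on October 1, 1997.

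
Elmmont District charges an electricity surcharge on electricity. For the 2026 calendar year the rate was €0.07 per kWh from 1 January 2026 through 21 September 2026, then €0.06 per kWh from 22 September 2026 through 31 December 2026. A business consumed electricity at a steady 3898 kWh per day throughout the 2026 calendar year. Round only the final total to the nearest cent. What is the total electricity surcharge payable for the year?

1 January – 21 September 2026: 264 days × 3898 kWh/day = 1,029,072 kWh at €0.07/kWh → €72,035.04
22 September – 31 December 2026: 101 days × 3898 kWh/day = 393,698 kWh at €0.06/kWh → €23,621.88

€95,656.92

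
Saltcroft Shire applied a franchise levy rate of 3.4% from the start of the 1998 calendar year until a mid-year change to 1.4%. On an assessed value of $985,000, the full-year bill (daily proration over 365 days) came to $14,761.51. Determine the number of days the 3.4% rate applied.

18 days

Let d = days at the first rate; then 365 − d days at the second rate.
$985,000 × [3.4%·d + 1.4%·(365−d)] / 365 = $14,761.51
Solving gives d = 18, so the new rate took effect on January 19, 1998.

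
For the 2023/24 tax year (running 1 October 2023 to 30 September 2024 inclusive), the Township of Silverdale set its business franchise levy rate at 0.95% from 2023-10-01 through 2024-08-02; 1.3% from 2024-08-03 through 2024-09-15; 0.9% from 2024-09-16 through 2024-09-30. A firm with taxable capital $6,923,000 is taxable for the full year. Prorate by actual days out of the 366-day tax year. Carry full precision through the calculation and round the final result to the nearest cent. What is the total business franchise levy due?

$68,539.59

2023-10-01 to 2024-08-02: 307 days at 0.95% → $6,923,000 × 0.95% × 307/366 = $55,166.4740
2024-08-03 to 2024-09-15: 44 days at 1.3% → $6,923,000 × 1.3% × 44/366 = $10,819.5519
2024-09-16 to 2024-09-30: 15 days at 0.9% → $6,923,000 × 0.9% × 15/366 = $2,553.5656
Total = $68,539.5915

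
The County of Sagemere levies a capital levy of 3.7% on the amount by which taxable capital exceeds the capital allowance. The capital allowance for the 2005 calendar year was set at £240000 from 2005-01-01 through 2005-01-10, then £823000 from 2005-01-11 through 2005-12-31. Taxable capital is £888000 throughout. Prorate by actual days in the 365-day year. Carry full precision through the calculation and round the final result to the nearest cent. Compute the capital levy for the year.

£2995.99

2005-01-01 to 2005-01-10: 10 days, exemption £240000 → (£888000 − £240000) × 3.7% × 10/365 = £656.8767
2005-01-11 to 2005-12-31: 355 days, exemption £823000 → (£888000 − £823000) × 3.7% × 355/365 = £2339.1096
Total = £2995.9863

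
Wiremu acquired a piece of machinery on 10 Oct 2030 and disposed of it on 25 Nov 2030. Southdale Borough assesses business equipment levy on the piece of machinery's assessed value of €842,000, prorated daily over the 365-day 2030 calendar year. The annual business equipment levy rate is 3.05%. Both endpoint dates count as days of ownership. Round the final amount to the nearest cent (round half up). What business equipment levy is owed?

€3,306.87

Days held (10 Oct – 25 Nov 2030): 47 out of 365
Tax = €842,000 × 3.05% × 47/365 = €3,306.8685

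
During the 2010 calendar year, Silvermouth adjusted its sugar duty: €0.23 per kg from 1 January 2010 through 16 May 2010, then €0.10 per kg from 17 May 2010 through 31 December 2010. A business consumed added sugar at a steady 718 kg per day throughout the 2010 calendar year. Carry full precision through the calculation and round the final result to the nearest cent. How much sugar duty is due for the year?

€38,901.24

1 January – 16 May 2010: 136 days × 718 kg/day = 97,648 kg at €0.23/kg → €22,459.04
17 May – 31 December 2010: 229 days × 718 kg/day = 164,422 kg at €0.10/kg → €16,442.20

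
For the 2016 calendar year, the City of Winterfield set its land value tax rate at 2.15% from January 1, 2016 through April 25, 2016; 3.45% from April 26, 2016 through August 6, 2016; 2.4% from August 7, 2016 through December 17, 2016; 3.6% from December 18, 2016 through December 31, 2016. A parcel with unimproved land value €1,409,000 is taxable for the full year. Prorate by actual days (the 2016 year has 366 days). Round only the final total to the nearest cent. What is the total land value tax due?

January 1 – April 25, 2016: 116 days at 2.15% → €1,409,000 × 2.15% × 116/366 = €9,601.2186
April 26 – August 6, 2016: 103 days at 3.45% → €1,409,000 × 3.45% × 103/366 = €13,680.0041
August 7 – December 17, 2016: 133 days at 2.4% → €1,409,000 × 2.4% × 133/366 = €12,288.3279
December 18 – December 31, 2016: 14 days at 3.6% → €1,409,000 × 3.6% × 14/366 = €1,940.2623
Total = €37,509.8128

€37,509.81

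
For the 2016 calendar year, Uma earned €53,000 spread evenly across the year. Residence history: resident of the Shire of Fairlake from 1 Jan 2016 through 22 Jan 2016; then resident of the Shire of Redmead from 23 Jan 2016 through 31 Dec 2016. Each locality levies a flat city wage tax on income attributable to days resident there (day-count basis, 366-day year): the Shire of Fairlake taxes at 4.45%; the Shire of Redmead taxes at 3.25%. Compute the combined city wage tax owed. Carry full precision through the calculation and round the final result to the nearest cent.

The Shire of Fairlake, 1 Jan – 22 Jan 2016: 22 days → €53,000 × 4.45% × 22/366 = €141.7678
The Shire of Redmead, 23 Jan – 31 Dec 2016: 344 days → €53,000 × 3.25% × 344/366 = €1,618.9617
Total = €1,760.7295

€1,760.73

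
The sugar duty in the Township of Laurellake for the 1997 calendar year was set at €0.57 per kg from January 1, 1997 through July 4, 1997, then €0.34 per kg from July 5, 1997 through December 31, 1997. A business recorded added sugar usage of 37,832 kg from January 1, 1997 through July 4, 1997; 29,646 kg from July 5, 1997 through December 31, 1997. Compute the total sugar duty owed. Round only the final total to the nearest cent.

€31,643.88

January 1 – July 4, 1997: 37,832 kg at €0.57/kg → €21,564.24
July 5 – December 31, 1997: 29,646 kg at €0.34/kg → €10,079.64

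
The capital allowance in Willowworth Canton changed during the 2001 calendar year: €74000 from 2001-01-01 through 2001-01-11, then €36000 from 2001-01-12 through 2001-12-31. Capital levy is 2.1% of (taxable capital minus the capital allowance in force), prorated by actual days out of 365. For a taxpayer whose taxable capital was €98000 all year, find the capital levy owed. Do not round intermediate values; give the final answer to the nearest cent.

€1277.95

2001-01-01 to 2001-01-11: 11 days, exemption €74000 → (€98000 − €74000) × 2.1% × 11/365 = €15.1890
2001-01-12 to 2001-12-31: 354 days, exemption €36000 → (€98000 − €36000) × 2.1% × 354/365 = €1262.7616
Total = €1277.9507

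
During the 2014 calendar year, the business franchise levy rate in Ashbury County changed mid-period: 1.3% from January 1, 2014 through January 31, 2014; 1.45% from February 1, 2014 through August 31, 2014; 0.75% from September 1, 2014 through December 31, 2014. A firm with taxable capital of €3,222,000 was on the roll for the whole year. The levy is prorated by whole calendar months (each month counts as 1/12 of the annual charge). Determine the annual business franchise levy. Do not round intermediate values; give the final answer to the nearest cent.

€38,798.25

January 1 – January 31, 2014: 1 month at 1.3% → €3,222,000 × 1.3% × 1/12 = €3,490.5000
February 1 – August 31, 2014: 7 months at 1.45% → €3,222,000 × 1.45% × 7/12 = €27,252.7500
September 1 – December 31, 2014: 4 months at 0.75% → €3,222,000 × 0.75% × 4/12 = €8,055.0000
Total = €38,798.2500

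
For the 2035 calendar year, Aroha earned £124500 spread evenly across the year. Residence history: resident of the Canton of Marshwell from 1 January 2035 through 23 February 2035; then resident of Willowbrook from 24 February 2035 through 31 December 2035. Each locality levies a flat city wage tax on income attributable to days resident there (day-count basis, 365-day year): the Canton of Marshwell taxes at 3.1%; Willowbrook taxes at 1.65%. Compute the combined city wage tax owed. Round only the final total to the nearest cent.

The Canton of Marshwell, 1 January – 23 February 2035: 54 days → £124500 × 3.1% × 54/365 = £570.9945
Willowbrook, 24 February – 31 December 2035: 311 days → £124500 × 1.65% × 311/365 = £1750.3336
Total = £2321.3281

£2321.33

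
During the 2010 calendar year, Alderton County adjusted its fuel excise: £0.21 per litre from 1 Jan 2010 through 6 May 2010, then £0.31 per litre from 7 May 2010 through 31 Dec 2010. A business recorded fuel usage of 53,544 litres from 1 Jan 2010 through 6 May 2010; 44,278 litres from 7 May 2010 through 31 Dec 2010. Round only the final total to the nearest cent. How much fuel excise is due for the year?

1 Jan – 6 May 2010: 53,544 litres at £0.21/litre → £11244.24
7 May – 31 Dec 2010: 44,278 litres at £0.31/litre → £13726.18

£24970.42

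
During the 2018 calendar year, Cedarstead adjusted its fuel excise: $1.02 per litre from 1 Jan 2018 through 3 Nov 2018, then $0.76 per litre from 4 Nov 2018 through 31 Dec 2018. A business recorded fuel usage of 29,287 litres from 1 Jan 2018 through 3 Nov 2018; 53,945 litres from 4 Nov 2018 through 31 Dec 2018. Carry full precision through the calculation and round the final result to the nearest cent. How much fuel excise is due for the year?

$70,870.94

1 Jan – 3 Nov 2018: 29,287 litres at $1.02/litre → $29,872.74
4 Nov – 31 Dec 2018: 53,945 litres at $0.76/litre → $40,998.20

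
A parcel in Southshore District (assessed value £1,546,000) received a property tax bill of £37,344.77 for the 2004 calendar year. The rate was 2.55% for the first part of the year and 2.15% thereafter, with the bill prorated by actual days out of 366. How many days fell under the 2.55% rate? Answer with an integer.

243 days

Let d = days at the first rate; then 366 − d days at the second rate.
£1,546,000 × [2.55%·d + 2.15%·(366−d)] / 366 = £37,344.77
Solving gives d = 243, so the new rate took effect on 31 Aug 2004.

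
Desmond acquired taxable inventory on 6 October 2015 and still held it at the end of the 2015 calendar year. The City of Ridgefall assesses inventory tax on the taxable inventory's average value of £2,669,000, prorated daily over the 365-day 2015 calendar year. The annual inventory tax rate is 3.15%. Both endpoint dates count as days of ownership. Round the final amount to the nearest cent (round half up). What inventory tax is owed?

£20,039.44

Days held (6 October – 31 December 2015): 87 out of 365
Tax = £2,669,000 × 3.15% × 87/365 = £20,039.4370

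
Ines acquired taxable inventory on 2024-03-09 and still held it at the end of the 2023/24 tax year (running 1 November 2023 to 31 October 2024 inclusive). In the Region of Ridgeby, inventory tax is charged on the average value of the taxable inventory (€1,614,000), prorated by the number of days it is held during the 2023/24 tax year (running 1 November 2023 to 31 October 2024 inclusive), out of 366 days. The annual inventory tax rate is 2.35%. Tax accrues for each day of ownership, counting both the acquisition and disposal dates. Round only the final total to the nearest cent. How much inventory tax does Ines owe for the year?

Days held (2024-03-09 to 2024-10-31): 237 out of 366
Tax = €1,614,000 × 2.35% × 237/366 = €24,560.5820

€24,560.58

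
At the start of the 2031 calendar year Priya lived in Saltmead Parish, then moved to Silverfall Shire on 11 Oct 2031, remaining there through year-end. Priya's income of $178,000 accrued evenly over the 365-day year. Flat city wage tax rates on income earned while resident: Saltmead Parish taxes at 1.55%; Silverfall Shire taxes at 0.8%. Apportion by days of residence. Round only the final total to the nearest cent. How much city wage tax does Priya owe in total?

$2,459.08

Saltmead Parish, 1 Jan – 10 Oct 2031: 283 days → $178,000 × 1.55% × 283/365 = $2,139.1699
Silverfall Shire, 11 Oct – 31 Dec 2031: 82 days → $178,000 × 0.8% × 82/365 = $319.9123
Total = $2,459.0822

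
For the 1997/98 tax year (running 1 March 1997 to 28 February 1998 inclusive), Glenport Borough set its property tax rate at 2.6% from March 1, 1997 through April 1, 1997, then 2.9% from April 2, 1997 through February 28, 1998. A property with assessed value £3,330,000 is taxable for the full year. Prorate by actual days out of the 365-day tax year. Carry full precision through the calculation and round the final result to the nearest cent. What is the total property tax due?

March 1 – April 1, 1997: 32 days at 2.6% → £3,330,000 × 2.6% × 32/365 = £7,590.5753
April 2, 1997 – February 28, 1998: 333 days at 2.9% → £3,330,000 × 2.9% × 333/365 = £88,103.5890
Total = £95,694.1644

£95,694.16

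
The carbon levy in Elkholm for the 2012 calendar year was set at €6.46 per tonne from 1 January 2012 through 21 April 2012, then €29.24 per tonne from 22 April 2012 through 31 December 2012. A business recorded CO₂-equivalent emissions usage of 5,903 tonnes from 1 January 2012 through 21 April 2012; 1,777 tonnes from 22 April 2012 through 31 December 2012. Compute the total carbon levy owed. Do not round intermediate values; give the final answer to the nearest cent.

€90,092.86

1 January – 21 April 2012: 5,903 tonnes at €6.46/tonne → €38,133.38
22 April – 31 December 2012: 1,777 tonnes at €29.24/tonne → €51,959.48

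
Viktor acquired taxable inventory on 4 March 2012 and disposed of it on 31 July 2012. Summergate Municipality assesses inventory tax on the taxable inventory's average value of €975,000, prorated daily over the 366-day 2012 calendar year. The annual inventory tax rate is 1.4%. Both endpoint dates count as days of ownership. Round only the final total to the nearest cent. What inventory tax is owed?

Days held (4 March – 31 July 2012): 150 out of 366
Tax = €975,000 × 1.4% × 150/366 = €5,594.2623

€5,594.26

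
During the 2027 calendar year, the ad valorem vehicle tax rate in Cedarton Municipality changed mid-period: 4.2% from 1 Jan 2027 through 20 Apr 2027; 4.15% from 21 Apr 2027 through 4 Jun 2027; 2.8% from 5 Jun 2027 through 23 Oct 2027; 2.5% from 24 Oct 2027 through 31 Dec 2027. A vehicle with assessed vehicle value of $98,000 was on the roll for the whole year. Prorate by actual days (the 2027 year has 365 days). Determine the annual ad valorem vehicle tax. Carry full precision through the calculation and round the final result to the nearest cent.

1 Jan – 20 Apr 2027: 110 days at 4.2% → $98,000 × 4.2% × 110/365 = $1,240.4384
21 Apr – 4 Jun 2027: 45 days at 4.15% → $98,000 × 4.15% × 45/365 = $501.4110
5 Jun – 23 Oct 2027: 141 days at 2.8% → $98,000 × 2.8% × 141/365 = $1,060.0110
24 Oct – 31 Dec 2027: 69 days at 2.5% → $98,000 × 2.5% × 69/365 = $463.1507
Total = $3,265.0110

$3,265.01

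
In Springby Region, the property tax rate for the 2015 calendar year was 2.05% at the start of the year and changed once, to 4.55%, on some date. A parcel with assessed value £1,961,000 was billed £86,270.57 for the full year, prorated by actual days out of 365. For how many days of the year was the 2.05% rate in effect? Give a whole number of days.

22 days

Let d = days at the first rate; then 365 − d days at the second rate.
£1,961,000 × [2.05%·d + 4.55%·(365−d)] / 365 = £86,270.57
Solving gives d = 22, so the new rate took effect on January 23, 2015.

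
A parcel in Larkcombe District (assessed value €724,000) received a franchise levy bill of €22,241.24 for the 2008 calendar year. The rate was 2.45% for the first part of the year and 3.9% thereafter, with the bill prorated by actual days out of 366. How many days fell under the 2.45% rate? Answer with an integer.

Let d = days at the first rate; then 366 − d days at the second rate.
€724,000 × [2.45%·d + 3.9%·(366−d)] / 366 = €22,241.24
Solving gives d = 209, so the new rate took effect on 28 July 2008.

209 days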